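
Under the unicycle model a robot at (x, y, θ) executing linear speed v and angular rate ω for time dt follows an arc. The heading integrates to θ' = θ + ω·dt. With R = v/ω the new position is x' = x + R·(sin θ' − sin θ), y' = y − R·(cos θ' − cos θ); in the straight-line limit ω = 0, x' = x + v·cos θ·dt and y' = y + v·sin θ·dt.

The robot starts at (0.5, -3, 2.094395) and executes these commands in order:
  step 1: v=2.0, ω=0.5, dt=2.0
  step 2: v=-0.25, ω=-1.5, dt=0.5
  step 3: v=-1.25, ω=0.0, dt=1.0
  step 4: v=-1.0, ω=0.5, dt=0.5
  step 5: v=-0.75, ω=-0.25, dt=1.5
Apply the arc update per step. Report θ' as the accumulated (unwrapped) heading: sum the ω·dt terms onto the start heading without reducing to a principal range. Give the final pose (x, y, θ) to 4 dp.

(-0.5705, -3.0090, 2.2194)

step 1: θ'=3.0944 (R=4.0000) → pose (-2.7754, -1.0045, 3.0944)
step 2: θ'=2.3444 (R=0.1667) → pose (-2.6640, -1.0545, 2.3444)
step 3: θ'=2.3444 (straight) → pose (-1.7906, -1.9487, 2.3444)
step 4: θ'=2.5944 (R=-2.0000) → pose (-1.4004, -2.2593, 2.5944)
step 5: θ'=2.2194 (R=3.0000) → pose (-0.5705, -3.0090, 2.2194)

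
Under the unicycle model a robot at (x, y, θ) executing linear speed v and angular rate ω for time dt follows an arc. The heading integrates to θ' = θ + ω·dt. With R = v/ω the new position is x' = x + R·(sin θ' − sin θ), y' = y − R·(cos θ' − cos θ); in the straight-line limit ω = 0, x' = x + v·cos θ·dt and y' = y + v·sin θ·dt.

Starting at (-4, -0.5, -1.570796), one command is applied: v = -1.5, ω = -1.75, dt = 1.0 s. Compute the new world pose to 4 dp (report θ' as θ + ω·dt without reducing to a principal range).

θ' = -1.5708 + -1.75·1.0 = -3.3208
R = v/ω = -1.5/-1.75 = 0.8571
x' = -4 + 0.8571·(sin -3.3208 − sin -1.5708) = -2.9901
y' = -0.5 − 0.8571·(cos -3.3208 − cos -1.5708) = 0.3434

(-2.9901, 0.3434, -3.3208)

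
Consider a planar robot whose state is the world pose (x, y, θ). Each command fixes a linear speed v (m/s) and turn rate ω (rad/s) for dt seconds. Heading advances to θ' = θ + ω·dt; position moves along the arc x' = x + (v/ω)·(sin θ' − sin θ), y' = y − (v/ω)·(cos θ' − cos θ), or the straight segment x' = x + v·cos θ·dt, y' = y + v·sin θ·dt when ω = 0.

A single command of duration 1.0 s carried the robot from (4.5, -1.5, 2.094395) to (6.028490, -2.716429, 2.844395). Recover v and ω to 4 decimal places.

Δθ = 2.844395 − 2.094395 = 0.750000
ω = Δθ/dt = 0.750000/1.0 = 0.7500
R = Δx/(sin θ' − sin θ) = -2.6667
v = R·ω = -2.6667·0.7500 = -2.0000

v = -2.0000, ω = 0.7500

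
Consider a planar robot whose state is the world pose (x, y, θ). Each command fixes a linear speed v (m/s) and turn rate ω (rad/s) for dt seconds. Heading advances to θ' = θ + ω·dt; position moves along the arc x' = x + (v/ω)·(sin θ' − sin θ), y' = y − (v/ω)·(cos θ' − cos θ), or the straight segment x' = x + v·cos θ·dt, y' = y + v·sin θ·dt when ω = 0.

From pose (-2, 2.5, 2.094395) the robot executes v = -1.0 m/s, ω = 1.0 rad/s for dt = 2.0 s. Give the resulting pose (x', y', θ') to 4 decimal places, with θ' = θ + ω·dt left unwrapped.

θ' = 2.0944 + 1.0·2.0 = 4.0944
R = v/ω = -1.0/1.0 = -1.0000
x' = -2 + -1.0000·(sin 4.0944 − sin 2.0944) = -0.3189
y' = 2.5 − -1.0000·(cos 4.0944 − cos 2.0944) = 2.4206

(-0.3189, 2.4206, 4.0944)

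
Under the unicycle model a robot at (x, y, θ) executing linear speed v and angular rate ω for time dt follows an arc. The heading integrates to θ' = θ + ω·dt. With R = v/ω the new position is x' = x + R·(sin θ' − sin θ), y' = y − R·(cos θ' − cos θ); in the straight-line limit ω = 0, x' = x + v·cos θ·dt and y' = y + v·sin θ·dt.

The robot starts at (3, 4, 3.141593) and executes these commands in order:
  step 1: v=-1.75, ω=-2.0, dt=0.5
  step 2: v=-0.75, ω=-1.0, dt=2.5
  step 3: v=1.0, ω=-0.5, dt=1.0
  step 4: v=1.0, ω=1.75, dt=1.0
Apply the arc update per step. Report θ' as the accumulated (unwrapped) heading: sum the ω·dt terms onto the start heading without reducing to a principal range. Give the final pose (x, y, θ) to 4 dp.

(4.5312, 1.9391, 0.8916)

step 1: θ'=2.1416 (R=0.8750) → pose (3.7363, 3.5978, 2.1416)
step 2: θ'=-0.3584 (R=0.7500) → pose (2.8421, 2.4902, -0.3584)
step 3: θ'=-0.8584 (R=-2.0000) → pose (3.6541, 1.9246, -0.8584)
step 4: θ'=0.8916 (R=0.5714) → pose (4.5312, 1.9391, 0.8916)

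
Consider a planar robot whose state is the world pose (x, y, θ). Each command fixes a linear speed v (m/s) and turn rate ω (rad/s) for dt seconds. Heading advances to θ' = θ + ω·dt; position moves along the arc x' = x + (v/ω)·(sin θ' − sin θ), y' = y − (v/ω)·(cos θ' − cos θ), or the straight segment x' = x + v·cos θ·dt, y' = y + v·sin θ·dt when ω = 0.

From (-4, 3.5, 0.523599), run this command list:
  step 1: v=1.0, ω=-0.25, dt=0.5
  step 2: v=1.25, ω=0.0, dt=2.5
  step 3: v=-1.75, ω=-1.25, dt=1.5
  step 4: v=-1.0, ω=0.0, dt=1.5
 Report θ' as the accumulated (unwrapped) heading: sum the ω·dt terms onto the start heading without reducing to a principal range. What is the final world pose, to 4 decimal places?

(-2.7510, 7.5868, -1.4764)

step 1: θ'=0.3986 (R=-4.0000) → pose (-3.5525, 3.7223, 0.3986)
step 2: θ'=0.3986 (straight) → pose (-0.6725, 4.9352, 0.3986)
step 3: θ'=-1.4764 (R=1.4000) → pose (-2.6096, 6.0935, -1.4764)
step 4: θ'=-1.4764 (straight) → pose (-2.7510, 7.5868, -1.4764)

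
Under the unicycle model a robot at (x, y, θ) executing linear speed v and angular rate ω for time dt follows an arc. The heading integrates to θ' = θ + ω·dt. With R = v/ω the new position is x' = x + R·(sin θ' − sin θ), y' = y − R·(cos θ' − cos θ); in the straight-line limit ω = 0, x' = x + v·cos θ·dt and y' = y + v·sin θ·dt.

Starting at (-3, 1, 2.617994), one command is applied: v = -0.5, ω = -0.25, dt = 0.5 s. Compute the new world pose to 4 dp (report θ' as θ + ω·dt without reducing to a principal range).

θ' = 2.6180 + -0.25·0.5 = 2.4930
R = v/ω = -0.5/-0.25 = 2.0000
x' = -3 + 2.0000·(sin 2.4930 − sin 2.6180) = -2.7919
y' = 1 − 2.0000·(cos 2.4930 − cos 2.6180) = 0.8618

(-2.7919, 0.8618, 2.4930)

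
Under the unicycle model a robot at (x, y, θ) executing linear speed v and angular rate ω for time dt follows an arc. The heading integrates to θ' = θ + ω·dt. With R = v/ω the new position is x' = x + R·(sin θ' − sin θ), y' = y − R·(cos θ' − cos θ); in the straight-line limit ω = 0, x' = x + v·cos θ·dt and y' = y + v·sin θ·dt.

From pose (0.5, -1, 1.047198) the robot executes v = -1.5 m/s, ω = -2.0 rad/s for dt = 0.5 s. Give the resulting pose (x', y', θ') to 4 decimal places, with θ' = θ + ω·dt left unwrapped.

θ' = 1.0472 + -2.0·0.5 = 0.0472
R = v/ω = -1.5/-2.0 = 0.7500
x' = 0.5 + 0.7500·(sin 0.0472 − sin 1.0472) = -0.1141
y' = -1 − 0.7500·(cos 0.0472 − cos 1.0472) = -1.3742

(-0.1141, -1.3742, 0.0472)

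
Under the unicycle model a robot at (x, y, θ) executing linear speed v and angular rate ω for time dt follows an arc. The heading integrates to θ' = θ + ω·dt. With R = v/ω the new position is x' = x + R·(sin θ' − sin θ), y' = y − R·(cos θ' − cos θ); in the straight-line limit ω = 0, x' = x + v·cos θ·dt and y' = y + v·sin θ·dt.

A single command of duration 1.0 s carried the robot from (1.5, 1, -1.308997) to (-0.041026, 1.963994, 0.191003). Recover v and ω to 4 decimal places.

v = -2.0000, ω = 1.5000

Δθ = 0.191003 − -1.308997 = 1.500000
ω = Δθ/dt = 1.500000/1.0 = 1.5000
R = Δx/(sin θ' − sin θ) = -1.3333
v = R·ω = -1.3333·1.5000 = -2.0000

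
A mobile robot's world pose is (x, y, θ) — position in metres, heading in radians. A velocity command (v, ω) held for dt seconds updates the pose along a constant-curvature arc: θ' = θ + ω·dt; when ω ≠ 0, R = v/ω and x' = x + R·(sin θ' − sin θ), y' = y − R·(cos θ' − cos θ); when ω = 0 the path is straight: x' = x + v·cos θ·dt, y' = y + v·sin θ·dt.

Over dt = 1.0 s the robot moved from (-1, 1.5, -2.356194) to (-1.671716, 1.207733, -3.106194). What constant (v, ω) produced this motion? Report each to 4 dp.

v = 0.7500, ω = -0.7500

Δθ = -3.106194 − -2.356194 = -0.750000
ω = Δθ/dt = -0.750000/1.0 = -0.7500
R = Δx/(sin θ' − sin θ) = -1.0000
v = R·ω = -1.0000·-0.7500 = 0.7500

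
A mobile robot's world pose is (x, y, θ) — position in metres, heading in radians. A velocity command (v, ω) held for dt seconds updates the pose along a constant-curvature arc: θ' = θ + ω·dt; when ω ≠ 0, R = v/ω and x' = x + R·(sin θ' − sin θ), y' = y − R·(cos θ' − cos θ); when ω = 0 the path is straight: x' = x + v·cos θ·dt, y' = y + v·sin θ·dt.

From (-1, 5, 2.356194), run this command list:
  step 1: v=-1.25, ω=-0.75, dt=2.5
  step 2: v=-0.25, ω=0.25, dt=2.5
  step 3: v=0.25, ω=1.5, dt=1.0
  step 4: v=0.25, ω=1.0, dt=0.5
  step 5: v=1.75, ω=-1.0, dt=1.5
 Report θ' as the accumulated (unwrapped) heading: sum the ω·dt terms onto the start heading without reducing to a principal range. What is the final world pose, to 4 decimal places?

step 1: θ'=0.4812 (R=1.6667) → pose (-1.4071, 2.3441, 0.4812)
step 2: θ'=1.1062 (R=-1.0000) → pose (-1.8383, 1.9057, 1.1062)
step 3: θ'=2.6062 (R=0.1667) → pose (-1.9022, 2.1237, 2.6062)
step 4: θ'=3.1062 (R=0.2500) → pose (-2.0209, 2.1586, 3.1062)
step 5: θ'=1.6062 (R=-1.7500) → pose (-3.7079, 3.8455, 1.6062)

(-3.7079, 3.8455, 1.6062)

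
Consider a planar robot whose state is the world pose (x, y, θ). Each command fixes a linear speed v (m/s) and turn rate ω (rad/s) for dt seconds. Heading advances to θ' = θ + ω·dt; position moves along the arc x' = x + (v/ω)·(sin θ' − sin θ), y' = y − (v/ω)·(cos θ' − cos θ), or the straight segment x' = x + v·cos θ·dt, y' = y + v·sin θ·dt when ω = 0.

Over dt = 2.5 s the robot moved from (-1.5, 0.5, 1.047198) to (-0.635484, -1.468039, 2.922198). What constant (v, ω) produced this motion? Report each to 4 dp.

v = -1.0000, ω = 0.7500

Δθ = 2.922198 − 1.047198 = 1.875000
ω = Δθ/dt = 1.875000/2.5 = 0.7500
R = −Δy/(cos θ' − cos θ) = -1.3333
v = R·ω = -1.3333·0.7500 = -1.0000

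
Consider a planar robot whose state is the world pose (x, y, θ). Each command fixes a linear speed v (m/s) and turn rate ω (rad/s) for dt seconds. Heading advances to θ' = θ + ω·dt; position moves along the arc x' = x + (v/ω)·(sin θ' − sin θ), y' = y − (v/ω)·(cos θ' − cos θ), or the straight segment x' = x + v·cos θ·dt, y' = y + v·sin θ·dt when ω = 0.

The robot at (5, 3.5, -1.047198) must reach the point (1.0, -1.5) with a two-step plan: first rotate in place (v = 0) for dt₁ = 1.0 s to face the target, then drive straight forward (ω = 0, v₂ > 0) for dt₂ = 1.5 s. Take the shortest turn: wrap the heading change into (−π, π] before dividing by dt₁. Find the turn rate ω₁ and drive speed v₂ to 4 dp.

heading to target = atan2(-1.5−3.5, 1−5) = -2.2455
Δθ = wrap(-2.2455 − -1.0472) = -1.1983; ω₁ = Δθ/dt₁ = -1.1983
distance = √((1−5)² + (-1.5−3.5)²) = 6.4031; v₂ = distance/dt₂ = 4.2687

ω₁ = -1.1983, v₂ = 4.2687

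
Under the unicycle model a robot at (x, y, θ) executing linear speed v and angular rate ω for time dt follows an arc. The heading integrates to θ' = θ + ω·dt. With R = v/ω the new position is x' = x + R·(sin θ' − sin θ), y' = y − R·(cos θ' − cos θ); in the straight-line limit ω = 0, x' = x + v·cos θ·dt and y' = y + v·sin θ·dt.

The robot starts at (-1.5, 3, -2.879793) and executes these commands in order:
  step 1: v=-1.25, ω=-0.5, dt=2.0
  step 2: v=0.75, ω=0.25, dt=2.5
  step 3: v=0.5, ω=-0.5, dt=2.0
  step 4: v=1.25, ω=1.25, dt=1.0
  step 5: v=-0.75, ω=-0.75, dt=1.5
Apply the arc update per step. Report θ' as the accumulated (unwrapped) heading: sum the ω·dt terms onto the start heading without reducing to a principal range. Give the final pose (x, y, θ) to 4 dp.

(-1.6968, 3.8564, -4.1298)

step 1: θ'=-3.8798 (R=2.5000) → pose (0.8294, 2.4344, -3.8798)
step 2: θ'=-3.2548 (R=3.0000) → pose (-0.8506, 3.1961, -3.2548)
step 3: θ'=-4.2548 (R=-1.0000) → pose (-1.6347, 3.7480, -4.2548)
step 4: θ'=-3.0048 (R=1.0000) → pose (-2.6682, 4.2968, -3.0048)
step 5: θ'=-4.1298 (R=1.0000) → pose (-1.6968, 3.8564, -4.1298)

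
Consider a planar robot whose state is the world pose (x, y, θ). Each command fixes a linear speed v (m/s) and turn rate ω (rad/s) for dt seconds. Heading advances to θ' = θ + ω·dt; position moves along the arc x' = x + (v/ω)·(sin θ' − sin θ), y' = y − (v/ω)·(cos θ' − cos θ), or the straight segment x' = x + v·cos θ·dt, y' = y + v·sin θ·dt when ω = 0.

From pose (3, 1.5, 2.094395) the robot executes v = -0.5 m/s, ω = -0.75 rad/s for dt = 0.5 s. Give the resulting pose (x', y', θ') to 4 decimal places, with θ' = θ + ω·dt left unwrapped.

(3.0820, 1.2654, 1.7194)

θ' = 2.0944 + -0.75·0.5 = 1.7194
R = v/ω = -0.5/-0.75 = 0.6667
x' = 3 + 0.6667·(sin 1.7194 − sin 2.0944) = 3.0820
y' = 1.5 − 0.6667·(cos 1.7194 − cos 2.0944) = 1.2654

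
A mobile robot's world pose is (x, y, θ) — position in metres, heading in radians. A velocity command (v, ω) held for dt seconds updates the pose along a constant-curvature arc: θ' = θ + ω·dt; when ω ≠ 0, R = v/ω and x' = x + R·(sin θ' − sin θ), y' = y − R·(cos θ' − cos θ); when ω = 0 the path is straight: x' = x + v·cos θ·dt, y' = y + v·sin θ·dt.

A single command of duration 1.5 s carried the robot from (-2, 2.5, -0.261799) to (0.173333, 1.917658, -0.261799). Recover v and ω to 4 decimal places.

v = 1.5000, ω = 0.0000

Δθ = -0.261799 − -0.261799 = 0.000000
ω = Δθ/dt = 0.000000/1.5 = 0.0000
ω = 0 → v = (Δx·cos θ + Δy·sin θ)/dt = 1.5000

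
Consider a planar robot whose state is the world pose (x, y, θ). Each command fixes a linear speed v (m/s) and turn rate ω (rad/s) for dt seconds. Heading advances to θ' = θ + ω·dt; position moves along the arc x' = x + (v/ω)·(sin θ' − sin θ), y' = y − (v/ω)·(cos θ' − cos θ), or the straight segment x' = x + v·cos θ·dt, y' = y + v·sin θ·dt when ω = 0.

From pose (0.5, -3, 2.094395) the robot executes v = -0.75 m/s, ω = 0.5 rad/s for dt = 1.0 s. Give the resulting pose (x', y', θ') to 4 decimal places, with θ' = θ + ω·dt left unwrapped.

θ' = 2.0944 + 0.5·1.0 = 2.5944
R = v/ω = -0.75/0.5 = -1.5000
x' = 0.5 + -1.5000·(sin 2.5944 − sin 2.0944) = 1.0186
y' = -3 − -1.5000·(cos 2.5944 − cos 2.0944) = -3.5310

(1.0186, -3.5310, 2.5944)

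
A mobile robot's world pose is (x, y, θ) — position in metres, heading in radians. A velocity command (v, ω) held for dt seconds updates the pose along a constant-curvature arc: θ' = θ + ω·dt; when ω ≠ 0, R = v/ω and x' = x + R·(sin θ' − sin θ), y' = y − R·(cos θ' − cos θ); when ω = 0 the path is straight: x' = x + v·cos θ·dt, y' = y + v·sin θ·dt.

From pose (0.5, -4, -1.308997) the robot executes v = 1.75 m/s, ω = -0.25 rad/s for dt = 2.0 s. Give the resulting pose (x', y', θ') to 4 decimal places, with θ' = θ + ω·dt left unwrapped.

(0.5409, -7.4634, -1.8090)

θ' = -1.3090 + -0.25·2.0 = -1.8090
R = v/ω = 1.75/-0.25 = -7.0000
x' = 0.5 + -7.0000·(sin -1.8090 − sin -1.3090) = 0.5409
y' = -4 − -7.0000·(cos -1.8090 − cos -1.3090) = -7.4634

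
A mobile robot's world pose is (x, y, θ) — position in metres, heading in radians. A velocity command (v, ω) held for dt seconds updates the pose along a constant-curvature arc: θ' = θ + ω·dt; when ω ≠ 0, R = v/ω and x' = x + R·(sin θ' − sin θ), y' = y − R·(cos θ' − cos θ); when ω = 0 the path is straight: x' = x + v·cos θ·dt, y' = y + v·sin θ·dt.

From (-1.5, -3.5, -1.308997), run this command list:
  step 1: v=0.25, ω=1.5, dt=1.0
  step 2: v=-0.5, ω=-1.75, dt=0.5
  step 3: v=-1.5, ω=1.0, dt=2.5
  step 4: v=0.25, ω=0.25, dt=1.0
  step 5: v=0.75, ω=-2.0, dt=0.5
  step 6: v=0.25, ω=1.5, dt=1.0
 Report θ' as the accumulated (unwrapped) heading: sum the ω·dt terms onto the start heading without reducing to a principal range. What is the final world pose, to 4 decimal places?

step 1: θ'=0.1910 (R=0.1667) → pose (-1.3074, -3.6205, 0.1910)
step 2: θ'=-0.6840 (R=0.2857) → pose (-1.5422, -3.5614, -0.6840)
step 3: θ'=1.8160 (R=-1.5000) → pose (-3.9451, -5.0881, 1.8160)
step 4: θ'=2.0660 (R=1.0000) → pose (-4.0353, -4.8557, 2.0660)
step 5: θ'=1.0660 (R=-0.3750) → pose (-4.0336, -4.4961, 1.0660)
step 6: θ'=2.5660 (R=0.1667) → pose (-4.0888, -4.2757, 2.5660)

(-4.0888, -4.2757, 2.5660)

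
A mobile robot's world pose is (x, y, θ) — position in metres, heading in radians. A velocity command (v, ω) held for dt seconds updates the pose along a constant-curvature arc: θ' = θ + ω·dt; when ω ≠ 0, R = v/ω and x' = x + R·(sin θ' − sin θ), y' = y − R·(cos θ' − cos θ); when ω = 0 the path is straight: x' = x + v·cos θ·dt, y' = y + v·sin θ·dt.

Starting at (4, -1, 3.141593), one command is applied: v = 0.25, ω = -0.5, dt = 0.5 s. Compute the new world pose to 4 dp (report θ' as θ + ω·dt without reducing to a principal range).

θ' = 3.1416 + -0.5·0.5 = 2.8916
R = v/ω = 0.25/-0.5 = -0.5000
x' = 4 + -0.5000·(sin 2.8916 − sin 3.1416) = 3.8763
y' = -1 − -0.5000·(cos 2.8916 − cos 3.1416) = -0.9845

(3.8763, -0.9845, 2.8916)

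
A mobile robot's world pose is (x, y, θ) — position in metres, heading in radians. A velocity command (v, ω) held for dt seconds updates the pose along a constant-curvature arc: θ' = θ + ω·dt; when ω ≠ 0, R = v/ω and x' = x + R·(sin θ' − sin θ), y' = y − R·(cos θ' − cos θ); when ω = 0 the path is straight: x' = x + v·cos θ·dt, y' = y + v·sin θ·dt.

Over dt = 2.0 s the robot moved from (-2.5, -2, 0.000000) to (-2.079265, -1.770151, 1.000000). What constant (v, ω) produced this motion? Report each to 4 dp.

v = 0.2500, ω = 0.5000

Δθ = 1.000000 − 0.000000 = 1.000000
ω = Δθ/dt = 1.000000/2.0 = 0.5000
R = Δx/(sin θ' − sin θ) = 0.5000
v = R·ω = 0.5000·0.5000 = 0.2500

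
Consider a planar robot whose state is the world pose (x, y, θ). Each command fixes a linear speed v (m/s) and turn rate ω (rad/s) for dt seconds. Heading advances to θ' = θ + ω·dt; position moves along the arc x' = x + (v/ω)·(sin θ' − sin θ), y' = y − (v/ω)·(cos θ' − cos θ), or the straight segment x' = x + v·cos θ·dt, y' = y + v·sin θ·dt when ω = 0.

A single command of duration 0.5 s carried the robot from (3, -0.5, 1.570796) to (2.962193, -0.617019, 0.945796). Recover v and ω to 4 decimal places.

v = -0.2500, ω = -1.2500

Δθ = 0.945796 − 1.570796 = -0.625000
ω = Δθ/dt = -0.625000/0.5 = -1.2500
R = −Δy/(cos θ' − cos θ) = 0.2000
v = R·ω = 0.2000·-1.2500 = -0.2500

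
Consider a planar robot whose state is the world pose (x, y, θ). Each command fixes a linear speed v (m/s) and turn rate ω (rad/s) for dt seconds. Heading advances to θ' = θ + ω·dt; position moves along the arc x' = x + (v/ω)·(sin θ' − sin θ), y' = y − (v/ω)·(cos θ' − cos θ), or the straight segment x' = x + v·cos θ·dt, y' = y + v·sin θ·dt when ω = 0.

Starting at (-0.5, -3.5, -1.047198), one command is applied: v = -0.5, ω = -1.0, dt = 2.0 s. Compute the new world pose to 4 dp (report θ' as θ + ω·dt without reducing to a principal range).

θ' = -1.0472 + -1.0·2.0 = -3.0472
R = v/ω = -0.5/-1.0 = 0.5000
x' = -0.5 + 0.5000·(sin -3.0472 − sin -1.0472) = -0.1141
y' = -3.5 − 0.5000·(cos -3.0472 − cos -1.0472) = -2.7522

(-0.1141, -2.7522, -3.0472)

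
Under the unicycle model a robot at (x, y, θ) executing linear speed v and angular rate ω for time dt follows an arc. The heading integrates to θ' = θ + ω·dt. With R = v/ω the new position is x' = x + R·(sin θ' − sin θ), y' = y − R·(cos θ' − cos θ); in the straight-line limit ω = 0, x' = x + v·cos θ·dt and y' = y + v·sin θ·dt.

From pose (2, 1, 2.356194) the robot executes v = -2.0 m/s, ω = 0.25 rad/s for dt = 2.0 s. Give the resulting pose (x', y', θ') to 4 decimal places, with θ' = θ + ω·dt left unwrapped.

(5.4045, -1.0195, 2.8562)

θ' = 2.3562 + 0.25·2.0 = 2.8562
R = v/ω = -2.0/0.25 = -8.0000
x' = 2 + -8.0000·(sin 2.8562 − sin 2.3562) = 5.4045
y' = 1 − -8.0000·(cos 2.8562 − cos 2.3562) = -1.0195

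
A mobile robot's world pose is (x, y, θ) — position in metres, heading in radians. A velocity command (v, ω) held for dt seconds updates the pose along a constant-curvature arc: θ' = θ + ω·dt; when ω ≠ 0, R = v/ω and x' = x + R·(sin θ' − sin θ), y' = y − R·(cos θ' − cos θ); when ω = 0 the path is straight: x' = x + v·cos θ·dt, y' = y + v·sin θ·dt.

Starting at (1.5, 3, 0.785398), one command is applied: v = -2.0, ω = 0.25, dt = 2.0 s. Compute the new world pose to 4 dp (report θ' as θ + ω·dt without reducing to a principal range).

(-0.5195, -0.4045, 1.2854)

θ' = 0.7854 + 0.25·2.0 = 1.2854
R = v/ω = -2.0/0.25 = -8.0000
x' = 1.5 + -8.0000·(sin 1.2854 − sin 0.7854) = -0.5195
y' = 3 − -8.0000·(cos 1.2854 − cos 0.7854) = -0.4045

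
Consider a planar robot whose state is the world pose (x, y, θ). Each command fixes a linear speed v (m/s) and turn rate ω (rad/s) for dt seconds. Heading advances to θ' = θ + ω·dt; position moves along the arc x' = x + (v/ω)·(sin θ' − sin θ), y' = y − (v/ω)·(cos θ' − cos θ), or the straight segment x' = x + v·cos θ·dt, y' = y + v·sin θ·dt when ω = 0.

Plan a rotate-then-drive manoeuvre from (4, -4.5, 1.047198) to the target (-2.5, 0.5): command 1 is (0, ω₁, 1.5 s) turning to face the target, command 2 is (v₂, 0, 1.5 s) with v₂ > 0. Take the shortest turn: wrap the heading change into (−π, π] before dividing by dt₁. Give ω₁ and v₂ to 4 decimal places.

heading to target = atan2(0.5−-4.5, -2.5−4) = 2.4859
Δθ = wrap(2.4859 − 1.0472) = 1.4387; ω₁ = Δθ/dt₁ = 0.9591
distance = √((-2.5−4)² + (0.5−-4.5)²) = 8.2006; v₂ = distance/dt₂ = 5.4671

ω₁ = 0.9591, v₂ = 5.4671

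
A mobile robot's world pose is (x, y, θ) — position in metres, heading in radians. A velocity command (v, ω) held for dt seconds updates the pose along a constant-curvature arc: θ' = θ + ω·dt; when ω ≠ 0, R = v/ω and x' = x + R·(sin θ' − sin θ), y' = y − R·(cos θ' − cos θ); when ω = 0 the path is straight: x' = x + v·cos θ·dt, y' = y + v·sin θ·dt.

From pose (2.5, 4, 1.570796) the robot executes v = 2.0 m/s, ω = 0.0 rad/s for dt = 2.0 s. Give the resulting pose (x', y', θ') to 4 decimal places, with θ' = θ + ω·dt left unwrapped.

θ' = 1.5708 + 0.0·2.0 = 1.5708
ω = 0 → straight: x' = 2.5 + 2.0·cos(1.5708)·2.0 = 2.5000
y' = 4 + 2.0·sin(1.5708)·2.0 = 8.0000

(2.5000, 8.0000, 1.5708)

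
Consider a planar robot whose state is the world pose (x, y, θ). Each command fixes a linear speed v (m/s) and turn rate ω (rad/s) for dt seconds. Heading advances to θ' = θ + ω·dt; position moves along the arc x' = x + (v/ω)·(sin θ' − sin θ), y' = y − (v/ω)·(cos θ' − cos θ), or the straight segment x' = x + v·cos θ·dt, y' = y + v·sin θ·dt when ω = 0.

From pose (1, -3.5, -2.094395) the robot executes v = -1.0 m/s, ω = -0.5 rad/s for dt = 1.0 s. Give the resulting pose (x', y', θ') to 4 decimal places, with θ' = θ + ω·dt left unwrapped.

θ' = -2.0944 + -0.5·1.0 = -2.5944
R = v/ω = -1.0/-0.5 = 2.0000
x' = 1 + 2.0000·(sin -2.5944 − sin -2.0944) = 1.6915
y' = -3.5 − 2.0000·(cos -2.5944 − cos -2.0944) = -2.7920

(1.6915, -2.7920, -2.5944)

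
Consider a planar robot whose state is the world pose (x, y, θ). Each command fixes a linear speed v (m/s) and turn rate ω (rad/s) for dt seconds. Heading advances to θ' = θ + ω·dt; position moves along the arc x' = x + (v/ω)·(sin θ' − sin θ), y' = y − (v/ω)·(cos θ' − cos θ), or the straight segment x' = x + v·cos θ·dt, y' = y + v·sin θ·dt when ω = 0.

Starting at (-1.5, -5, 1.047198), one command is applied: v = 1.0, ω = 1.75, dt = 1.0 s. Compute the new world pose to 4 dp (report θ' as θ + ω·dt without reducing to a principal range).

(-1.8019, -4.1764, 2.7972)

θ' = 1.0472 + 1.75·1.0 = 2.7972
R = v/ω = 1.0/1.75 = 0.5714
x' = -1.5 + 0.5714·(sin 2.7972 − sin 1.0472) = -1.8019
y' = -5 − 0.5714·(cos 2.7972 − cos 1.0472) = -4.1764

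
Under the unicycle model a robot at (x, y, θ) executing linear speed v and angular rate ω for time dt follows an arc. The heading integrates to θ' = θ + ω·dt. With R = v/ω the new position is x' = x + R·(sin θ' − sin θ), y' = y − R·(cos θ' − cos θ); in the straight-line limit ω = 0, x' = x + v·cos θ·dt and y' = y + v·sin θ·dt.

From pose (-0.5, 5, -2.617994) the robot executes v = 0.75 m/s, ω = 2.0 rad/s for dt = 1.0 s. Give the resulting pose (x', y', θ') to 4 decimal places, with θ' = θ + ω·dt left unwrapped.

θ' = -2.6180 + 2.0·1.0 = -0.6180
R = v/ω = 0.75/2.0 = 0.3750
x' = -0.5 + 0.3750·(sin -0.6180 − sin -2.6180) = -0.5298
y' = 5 − 0.3750·(cos -0.6180 − cos -2.6180) = 4.3696

(-0.5298, 4.3696, -0.6180)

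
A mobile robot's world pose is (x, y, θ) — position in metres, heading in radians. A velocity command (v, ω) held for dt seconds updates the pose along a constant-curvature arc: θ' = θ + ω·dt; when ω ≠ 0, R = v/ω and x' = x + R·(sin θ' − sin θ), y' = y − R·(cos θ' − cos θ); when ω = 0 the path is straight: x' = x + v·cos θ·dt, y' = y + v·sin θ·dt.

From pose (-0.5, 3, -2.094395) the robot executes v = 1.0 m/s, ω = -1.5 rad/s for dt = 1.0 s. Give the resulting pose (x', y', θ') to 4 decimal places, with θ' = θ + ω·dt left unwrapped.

(-1.3690, 2.7339, -3.5944)

θ' = -2.0944 + -1.5·1.0 = -3.5944
R = v/ω = 1.0/-1.5 = -0.6667
x' = -0.5 + -0.6667·(sin -3.5944 − sin -2.0944) = -1.3690
y' = 3 − -0.6667·(cos -3.5944 − cos -2.0944) = 2.7339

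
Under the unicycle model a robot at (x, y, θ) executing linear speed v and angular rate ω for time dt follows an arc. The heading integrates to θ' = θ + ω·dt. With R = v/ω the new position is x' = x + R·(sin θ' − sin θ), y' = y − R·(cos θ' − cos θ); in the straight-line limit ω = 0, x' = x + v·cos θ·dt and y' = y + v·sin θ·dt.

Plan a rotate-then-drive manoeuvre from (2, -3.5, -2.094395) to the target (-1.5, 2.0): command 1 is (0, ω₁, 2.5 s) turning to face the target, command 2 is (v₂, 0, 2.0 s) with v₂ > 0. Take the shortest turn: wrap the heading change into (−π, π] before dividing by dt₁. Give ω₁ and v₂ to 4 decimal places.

ω₁ = -0.8205, v₂ = 3.2596

heading to target = atan2(2−-3.5, -1.5−2) = 2.1375
Δθ = wrap(2.1375 − -2.0944) = -2.0513; ω₁ = Δθ/dt₁ = -0.8205
distance = √((-1.5−2)² + (2−-3.5)²) = 6.5192; v₂ = distance/dt₂ = 3.2596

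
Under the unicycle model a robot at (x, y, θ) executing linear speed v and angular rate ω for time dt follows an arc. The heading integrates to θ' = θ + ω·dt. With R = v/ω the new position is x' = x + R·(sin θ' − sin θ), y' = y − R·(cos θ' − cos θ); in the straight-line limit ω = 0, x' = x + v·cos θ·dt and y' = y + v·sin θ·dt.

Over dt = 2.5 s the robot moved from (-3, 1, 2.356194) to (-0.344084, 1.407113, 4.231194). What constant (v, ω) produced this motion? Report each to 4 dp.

Δθ = 4.231194 − 2.356194 = 1.875000
ω = Δθ/dt = 1.875000/2.5 = 0.7500
R = Δx/(sin θ' − sin θ) = -1.6667
v = R·ω = -1.6667·0.7500 = -1.2500

v = -1.2500, ω = 0.7500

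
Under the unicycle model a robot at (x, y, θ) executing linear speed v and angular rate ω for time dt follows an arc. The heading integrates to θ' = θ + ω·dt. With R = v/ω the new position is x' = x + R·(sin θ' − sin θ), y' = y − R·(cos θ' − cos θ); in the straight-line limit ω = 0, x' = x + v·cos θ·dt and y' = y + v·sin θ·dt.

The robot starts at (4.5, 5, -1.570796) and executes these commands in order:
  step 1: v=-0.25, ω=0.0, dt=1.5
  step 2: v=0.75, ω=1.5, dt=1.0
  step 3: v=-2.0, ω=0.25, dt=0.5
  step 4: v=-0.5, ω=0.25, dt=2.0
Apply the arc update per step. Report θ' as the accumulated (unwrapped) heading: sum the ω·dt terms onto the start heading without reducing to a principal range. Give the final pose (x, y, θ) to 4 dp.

step 1: θ'=-1.5708 (straight) → pose (4.5000, 5.3750, -1.5708)
step 2: θ'=-0.0708 (R=0.5000) → pose (4.9646, 4.8763, -0.0708)
step 3: θ'=0.0542 (R=-8.0000) → pose (3.9653, 4.8845, 0.0542)
step 4: θ'=0.5542 (R=-2.0000) → pose (3.0211, 4.5881, 0.5542)

(3.0211, 4.5881, 0.5542)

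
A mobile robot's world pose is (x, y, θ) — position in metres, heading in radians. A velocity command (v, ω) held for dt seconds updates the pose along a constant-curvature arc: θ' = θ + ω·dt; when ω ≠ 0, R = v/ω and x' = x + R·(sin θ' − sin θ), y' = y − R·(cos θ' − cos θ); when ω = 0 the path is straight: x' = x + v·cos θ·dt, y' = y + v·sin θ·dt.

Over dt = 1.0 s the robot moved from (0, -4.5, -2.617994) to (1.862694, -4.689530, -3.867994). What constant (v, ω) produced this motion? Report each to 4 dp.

v = -2.0000, ω = -1.2500

Δθ = -3.867994 − -2.617994 = -1.250000
ω = Δθ/dt = -1.250000/1.0 = -1.2500
R = Δx/(sin θ' − sin θ) = 1.6000
v = R·ω = 1.6000·-1.2500 = -2.0000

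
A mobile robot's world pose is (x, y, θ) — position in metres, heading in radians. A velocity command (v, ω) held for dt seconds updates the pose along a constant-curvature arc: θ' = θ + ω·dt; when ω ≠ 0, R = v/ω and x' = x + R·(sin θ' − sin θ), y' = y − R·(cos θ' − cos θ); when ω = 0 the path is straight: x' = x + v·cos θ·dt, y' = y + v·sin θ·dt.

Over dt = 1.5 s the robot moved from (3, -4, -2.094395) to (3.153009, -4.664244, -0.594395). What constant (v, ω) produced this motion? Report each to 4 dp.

v = 0.5000, ω = 1.0000

Δθ = -0.594395 − -2.094395 = 1.500000
ω = Δθ/dt = 1.500000/1.5 = 1.0000
R = −Δy/(cos θ' − cos θ) = 0.5000
v = R·ω = 0.5000·1.0000 = 0.5000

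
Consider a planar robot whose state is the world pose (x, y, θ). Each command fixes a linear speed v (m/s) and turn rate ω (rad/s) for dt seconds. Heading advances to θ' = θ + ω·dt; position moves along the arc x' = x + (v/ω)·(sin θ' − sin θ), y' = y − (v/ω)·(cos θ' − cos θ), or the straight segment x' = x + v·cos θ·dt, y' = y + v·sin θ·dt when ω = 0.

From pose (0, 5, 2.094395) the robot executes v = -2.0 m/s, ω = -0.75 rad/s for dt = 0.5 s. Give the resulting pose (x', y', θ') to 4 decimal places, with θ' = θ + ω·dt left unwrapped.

θ' = 2.0944 + -0.75·0.5 = 1.7194
R = v/ω = -2.0/-0.75 = 2.6667
x' = 0 + 2.6667·(sin 1.7194 − sin 2.0944) = 0.3279
y' = 5 − 2.6667·(cos 1.7194 − cos 2.0944) = 4.0615

(0.3279, 4.0615, 1.7194)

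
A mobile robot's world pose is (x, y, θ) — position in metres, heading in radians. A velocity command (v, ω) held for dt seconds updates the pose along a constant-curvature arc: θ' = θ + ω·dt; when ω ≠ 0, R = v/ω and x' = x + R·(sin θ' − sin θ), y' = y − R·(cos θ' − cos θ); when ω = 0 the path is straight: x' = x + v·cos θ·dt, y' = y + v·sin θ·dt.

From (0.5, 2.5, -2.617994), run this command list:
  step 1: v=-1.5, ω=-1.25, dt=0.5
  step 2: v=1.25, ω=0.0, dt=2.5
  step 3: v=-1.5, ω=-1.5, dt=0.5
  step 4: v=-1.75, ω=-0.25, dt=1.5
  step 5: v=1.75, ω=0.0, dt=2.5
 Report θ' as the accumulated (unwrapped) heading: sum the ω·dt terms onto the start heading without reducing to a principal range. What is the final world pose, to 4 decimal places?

step 1: θ'=-3.2430 (R=1.2000) → pose (1.2215, 2.6546, -3.2430)
step 2: θ'=-3.2430 (straight) → pose (-1.8875, 2.9709, -3.2430)
step 3: θ'=-3.9930 (R=1.0000) → pose (-1.2365, 2.6350, -3.9930)
step 4: θ'=-4.3680 (R=7.0000) → pose (0.0870, 0.3859, -4.3680)
step 5: θ'=-4.3680 (straight) → pose (-1.3901, 4.5040, -4.3680)

(-1.3901, 4.5040, -4.3680)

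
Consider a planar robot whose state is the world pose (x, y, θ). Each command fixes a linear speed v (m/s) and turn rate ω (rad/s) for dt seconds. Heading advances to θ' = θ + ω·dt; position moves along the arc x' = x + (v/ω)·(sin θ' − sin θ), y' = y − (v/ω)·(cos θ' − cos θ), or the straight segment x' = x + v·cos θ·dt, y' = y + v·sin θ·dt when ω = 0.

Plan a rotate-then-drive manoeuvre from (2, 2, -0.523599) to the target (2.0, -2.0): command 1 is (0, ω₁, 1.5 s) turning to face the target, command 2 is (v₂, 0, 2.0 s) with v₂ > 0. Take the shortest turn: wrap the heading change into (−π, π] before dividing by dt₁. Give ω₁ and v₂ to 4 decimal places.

ω₁ = -0.6981, v₂ = 2.0000

heading to target = atan2(-2−2, 2−2) = -1.5708
Δθ = wrap(-1.5708 − -0.5236) = -1.0472; ω₁ = Δθ/dt₁ = -0.6981
distance = √((2−2)² + (-2−2)²) = 4.0000; v₂ = distance/dt₂ = 2.0000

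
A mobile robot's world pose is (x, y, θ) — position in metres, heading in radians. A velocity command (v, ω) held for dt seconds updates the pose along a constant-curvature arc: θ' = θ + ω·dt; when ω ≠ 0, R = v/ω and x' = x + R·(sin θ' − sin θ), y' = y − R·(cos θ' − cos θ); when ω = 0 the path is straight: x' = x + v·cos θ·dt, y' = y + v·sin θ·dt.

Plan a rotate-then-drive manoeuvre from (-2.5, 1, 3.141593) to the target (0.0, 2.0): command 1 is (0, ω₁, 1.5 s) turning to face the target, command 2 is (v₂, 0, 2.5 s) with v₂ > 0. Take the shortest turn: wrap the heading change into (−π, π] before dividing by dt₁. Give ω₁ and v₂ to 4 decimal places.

heading to target = atan2(2−1, 0−-2.5) = 0.3805
Δθ = wrap(0.3805 − 3.1416) = -2.7611; ω₁ = Δθ/dt₁ = -1.8407
distance = √((0−-2.5)² + (2−1)²) = 2.6926; v₂ = distance/dt₂ = 1.0770

ω₁ = -1.8407, v₂ = 1.0770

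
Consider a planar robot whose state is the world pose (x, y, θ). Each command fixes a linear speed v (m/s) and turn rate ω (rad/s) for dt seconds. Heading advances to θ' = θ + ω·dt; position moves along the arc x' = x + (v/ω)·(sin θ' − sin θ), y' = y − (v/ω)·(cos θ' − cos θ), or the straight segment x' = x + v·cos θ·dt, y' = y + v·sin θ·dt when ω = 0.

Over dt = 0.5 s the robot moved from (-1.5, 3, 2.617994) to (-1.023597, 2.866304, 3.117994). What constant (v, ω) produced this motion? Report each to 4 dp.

Δθ = 3.117994 − 2.617994 = 0.500000
ω = Δθ/dt = 0.500000/0.5 = 1.0000
R = Δx/(sin θ' − sin θ) = -1.0000
v = R·ω = -1.0000·1.0000 = -1.0000

v = -1.0000, ω = 1.0000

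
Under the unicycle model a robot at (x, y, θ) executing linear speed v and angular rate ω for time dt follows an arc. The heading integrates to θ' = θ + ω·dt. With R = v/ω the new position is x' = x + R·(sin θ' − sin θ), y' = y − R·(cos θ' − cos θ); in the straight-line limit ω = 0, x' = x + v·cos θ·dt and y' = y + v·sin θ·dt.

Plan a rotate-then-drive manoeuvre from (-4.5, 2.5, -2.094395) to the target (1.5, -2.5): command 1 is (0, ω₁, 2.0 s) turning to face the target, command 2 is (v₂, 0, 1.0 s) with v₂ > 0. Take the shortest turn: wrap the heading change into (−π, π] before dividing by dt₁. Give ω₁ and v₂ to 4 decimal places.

ω₁ = 0.6998, v₂ = 7.8102

heading to target = atan2(-2.5−2.5, 1.5−-4.5) = -0.6947
Δθ = wrap(-0.6947 − -2.0944) = 1.3997; ω₁ = Δθ/dt₁ = 0.6998
distance = √((1.5−-4.5)² + (-2.5−2.5)²) = 7.8102; v₂ = distance/dt₂ = 7.8102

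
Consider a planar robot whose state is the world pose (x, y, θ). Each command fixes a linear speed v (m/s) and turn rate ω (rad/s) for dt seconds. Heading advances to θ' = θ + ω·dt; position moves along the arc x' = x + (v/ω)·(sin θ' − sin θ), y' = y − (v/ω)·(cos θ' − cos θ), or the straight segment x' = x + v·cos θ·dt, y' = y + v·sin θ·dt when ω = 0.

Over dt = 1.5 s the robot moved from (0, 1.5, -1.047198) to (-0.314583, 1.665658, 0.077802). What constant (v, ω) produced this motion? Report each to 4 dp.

Δθ = 0.077802 − -1.047198 = 1.125000
ω = Δθ/dt = 1.125000/1.5 = 0.7500
R = Δx/(sin θ' − sin θ) = -0.3333
v = R·ω = -0.3333·0.7500 = -0.2500

v = -0.2500, ω = 0.7500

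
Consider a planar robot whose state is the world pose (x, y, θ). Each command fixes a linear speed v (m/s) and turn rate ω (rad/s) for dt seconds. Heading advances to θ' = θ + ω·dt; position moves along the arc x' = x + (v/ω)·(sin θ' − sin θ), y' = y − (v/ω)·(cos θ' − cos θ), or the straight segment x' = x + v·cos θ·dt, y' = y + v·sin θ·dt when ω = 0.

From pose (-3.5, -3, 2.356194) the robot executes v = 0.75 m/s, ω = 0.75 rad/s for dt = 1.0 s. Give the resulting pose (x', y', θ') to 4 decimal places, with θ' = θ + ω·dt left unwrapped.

(-4.1717, -2.7077, 3.1062)

θ' = 2.3562 + 0.75·1.0 = 3.1062
R = v/ω = 0.75/0.75 = 1.0000
x' = -3.5 + 1.0000·(sin 3.1062 − sin 2.3562) = -4.1717
y' = -3 − 1.0000·(cos 3.1062 − cos 2.3562) = -2.7077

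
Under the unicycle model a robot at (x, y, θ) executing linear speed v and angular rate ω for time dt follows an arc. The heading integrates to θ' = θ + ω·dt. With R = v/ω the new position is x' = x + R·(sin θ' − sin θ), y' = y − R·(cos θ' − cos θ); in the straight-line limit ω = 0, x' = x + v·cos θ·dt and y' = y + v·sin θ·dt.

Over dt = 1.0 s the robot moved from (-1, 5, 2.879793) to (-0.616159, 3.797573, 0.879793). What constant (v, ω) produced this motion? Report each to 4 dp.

v = -1.5000, ω = -2.0000

Δθ = 0.879793 − 2.879793 = -2.000000
ω = Δθ/dt = -2.000000/1.0 = -2.0000
R = −Δy/(cos θ' − cos θ) = 0.7500
v = R·ω = 0.7500·-2.0000 = -1.5000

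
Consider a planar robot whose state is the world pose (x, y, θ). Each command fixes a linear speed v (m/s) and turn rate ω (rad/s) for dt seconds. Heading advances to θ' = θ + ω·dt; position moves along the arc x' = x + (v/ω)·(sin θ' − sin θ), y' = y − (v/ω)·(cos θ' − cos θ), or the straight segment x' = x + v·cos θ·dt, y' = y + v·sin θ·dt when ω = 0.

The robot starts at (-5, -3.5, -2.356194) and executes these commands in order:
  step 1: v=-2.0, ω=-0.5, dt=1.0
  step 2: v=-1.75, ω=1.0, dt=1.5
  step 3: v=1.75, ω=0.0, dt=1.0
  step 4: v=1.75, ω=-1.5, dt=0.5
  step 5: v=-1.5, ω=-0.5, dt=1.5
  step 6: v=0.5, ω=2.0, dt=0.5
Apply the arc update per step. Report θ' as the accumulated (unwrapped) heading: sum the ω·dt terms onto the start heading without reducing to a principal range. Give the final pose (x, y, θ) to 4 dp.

(-0.2783, -1.8133, -1.8562)

step 1: θ'=-2.8562 (R=4.0000) → pose (-3.2977, -2.4902, -2.8562)
step 2: θ'=-1.3562 (R=-1.7500) → pose (-2.0806, -0.4383, -1.3562)
step 3: θ'=-1.3562 (straight) → pose (-1.7079, -2.1482, -1.3562)
step 4: θ'=-2.1062 (R=-1.1667) → pose (-1.8444, -2.9919, -2.1062)
step 5: θ'=-2.8562 (R=3.0000) → pose (-0.1088, -1.6438, -2.8562)
step 6: θ'=-1.8562 (R=0.2500) → pose (-0.2783, -1.8133, -1.8562)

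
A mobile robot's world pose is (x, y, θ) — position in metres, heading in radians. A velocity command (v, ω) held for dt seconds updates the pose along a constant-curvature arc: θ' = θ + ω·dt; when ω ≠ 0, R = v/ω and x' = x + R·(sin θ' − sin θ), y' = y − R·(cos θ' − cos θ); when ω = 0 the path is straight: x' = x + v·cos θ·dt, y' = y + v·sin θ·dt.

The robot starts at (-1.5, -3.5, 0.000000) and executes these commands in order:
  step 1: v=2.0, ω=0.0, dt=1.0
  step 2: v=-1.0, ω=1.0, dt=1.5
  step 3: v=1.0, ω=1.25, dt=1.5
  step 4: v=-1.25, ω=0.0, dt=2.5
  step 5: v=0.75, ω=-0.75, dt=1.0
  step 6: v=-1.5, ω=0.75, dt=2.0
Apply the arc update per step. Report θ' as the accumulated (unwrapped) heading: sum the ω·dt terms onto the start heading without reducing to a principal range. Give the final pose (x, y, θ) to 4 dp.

(3.4871, -2.1376, 4.1250)

step 1: θ'=0.0000 (straight) → pose (0.5000, -3.5000, 0.0000)
step 2: θ'=1.5000 (R=-1.0000) → pose (-0.4975, -4.4293, 1.5000)
step 3: θ'=3.3750 (R=0.8000) → pose (-1.4805, -3.5944, 3.3750)
step 4: θ'=3.3750 (straight) → pose (1.5597, -2.8716, 3.3750)
step 5: θ'=2.6250 (R=-1.0000) → pose (0.8345, -2.7682, 2.6250)
step 6: θ'=4.1250 (R=-2.0000) → pose (3.4871, -2.1376, 4.1250)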